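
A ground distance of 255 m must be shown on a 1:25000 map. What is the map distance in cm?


map_cm = 255 * 100 / 25000 = 1.02 cm

1.02 cm


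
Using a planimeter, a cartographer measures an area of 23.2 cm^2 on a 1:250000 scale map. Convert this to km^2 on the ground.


ground_area = 23.2 * (250000/100)^2 = 145000000.0 m^2 = 145.0 km^2

145.0 km^2


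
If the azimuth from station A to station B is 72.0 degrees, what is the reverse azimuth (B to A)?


back azimuth = (72.0 + 180) mod 360 = 252.0 degrees

252.0 degrees


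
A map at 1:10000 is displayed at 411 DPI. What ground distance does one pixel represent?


pixel_cm = 2.54 / 411 ≈ 0.00618 cm
ground = pixel_cm * 10000 / 100 = 2.54 * 10000 / (411 * 100) = 25400 / 41100 ≈ 0.62 m

0.62 m


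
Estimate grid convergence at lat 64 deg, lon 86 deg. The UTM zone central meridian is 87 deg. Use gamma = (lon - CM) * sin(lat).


gamma = (86 - 87) * sin(64) = -1 * 0.898794 = -0.899 degrees

-0.899 degrees


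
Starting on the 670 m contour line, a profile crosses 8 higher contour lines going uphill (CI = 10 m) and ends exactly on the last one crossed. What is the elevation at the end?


elevation = 670 + 8 * 10 = 750 m

750 m


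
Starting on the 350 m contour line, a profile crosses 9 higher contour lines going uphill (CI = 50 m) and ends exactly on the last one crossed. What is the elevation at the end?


elevation = 350 + 9 * 50 = 800 m

800 m


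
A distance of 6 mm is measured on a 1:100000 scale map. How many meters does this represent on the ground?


ground = 6 mm * 100000 / 1000 = 600.0 m

600.0 m


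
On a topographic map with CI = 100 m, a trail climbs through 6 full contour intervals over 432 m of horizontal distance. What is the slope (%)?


elevation change = 6 * 100 = 600 m
slope = 600 / 432 * 100 = 138.9%

138.9%


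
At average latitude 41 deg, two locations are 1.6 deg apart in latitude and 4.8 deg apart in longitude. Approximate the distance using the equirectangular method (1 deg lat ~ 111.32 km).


dlat_km = 1.6 * 111.32 = 178.112
dlon_km = 4.8 * 111.32 * cos(41) ≈ 403.268
dist = sqrt(178.112^2 + 403.268^2) ≈ 440.9 km

440.9 km


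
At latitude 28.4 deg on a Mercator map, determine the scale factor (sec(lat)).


SF = 1 / cos(28.4) = 1 / 0.879649 = 1.137

1.137


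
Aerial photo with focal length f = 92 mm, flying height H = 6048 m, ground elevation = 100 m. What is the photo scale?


scale = f / (H - h) = 92 mm / 5948 m = 92 / 5948000 = 1:64652

1:64652


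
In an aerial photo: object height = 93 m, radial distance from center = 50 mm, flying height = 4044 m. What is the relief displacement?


d = h * r / H = 93 * 50 / 4044 = 1.15 mm

1.15 mm


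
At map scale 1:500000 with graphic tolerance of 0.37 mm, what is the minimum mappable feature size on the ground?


ground = 0.37 mm * 500000 / 1000 = 185.0 m

185.0 m


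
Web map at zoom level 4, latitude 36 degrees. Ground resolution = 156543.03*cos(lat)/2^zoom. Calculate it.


res = 156543.03 * cos(36) / 2^4 = 156543.03 * 0.80901699 / 16 = 7915.37 m/pixel

7915.37 m/pixel


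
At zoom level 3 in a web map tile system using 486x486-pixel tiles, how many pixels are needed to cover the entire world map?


tiles per axis = 2^3 = 8
total tiles = 8^2 = 64
pixels per axis = 8 * 486 = 3888
total pixels = 3888^2 = 15116544

15116544 pixels


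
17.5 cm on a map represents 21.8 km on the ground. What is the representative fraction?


ground = 21.8 km = 2180000 cm; RF denominator = ground / map = 2180000 / 17.5 ≈ 124571; RF = 1:124571

1:124571


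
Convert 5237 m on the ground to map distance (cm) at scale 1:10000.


map_cm = 5237 * 100 / 10000 = 52.37 cm

52.37 cm


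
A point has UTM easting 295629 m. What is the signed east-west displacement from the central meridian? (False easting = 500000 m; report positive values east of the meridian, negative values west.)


displacement = 295629 - 500000 = -204371 m

-204371 m


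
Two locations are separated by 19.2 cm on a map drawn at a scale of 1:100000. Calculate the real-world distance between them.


ground = 19.2 cm * 100000 / 100 = 19200.0 m = 19.2 km

19.2 km


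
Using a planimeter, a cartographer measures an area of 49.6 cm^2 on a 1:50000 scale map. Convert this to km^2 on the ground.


ground_area = 49.6 * (50000/100)^2 = 12400000.0 m^2 = 12.4 km^2

12.4 km^2


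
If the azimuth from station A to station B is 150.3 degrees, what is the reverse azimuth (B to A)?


back azimuth = (150.3 + 180) mod 360 = 330.3 degrees

330.3 degrees


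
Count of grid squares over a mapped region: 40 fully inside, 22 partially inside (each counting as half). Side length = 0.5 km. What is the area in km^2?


effective squares = 40 + 22 * 0.5 = 51.0
area = 51.0 * 0.25 = 12.75 km^2

12.75 km^2


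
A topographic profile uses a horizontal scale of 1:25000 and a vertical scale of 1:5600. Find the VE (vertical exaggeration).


VE = horizontal_scale / vertical_scale = 25000 / 5600 ≈ 4.5

4.5x


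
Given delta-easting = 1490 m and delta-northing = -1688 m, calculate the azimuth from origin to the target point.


az = atan2(1490, -1688) = 138.6 deg
adjusted to 0-360: 138.6 degrees

138.6 degrees


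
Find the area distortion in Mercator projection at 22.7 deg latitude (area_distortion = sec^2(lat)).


area_distortion = 1/cos^2(22.7) = 1.175

1.175


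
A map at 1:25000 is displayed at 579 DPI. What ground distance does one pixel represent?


pixel_cm = 2.54 / 579 ≈ 0.004387 cm
ground = pixel_cm * 25000 / 100 = 2.54 * 25000 / (579 * 100) = 63500 / 57900 ≈ 1.1 m

1.1 m


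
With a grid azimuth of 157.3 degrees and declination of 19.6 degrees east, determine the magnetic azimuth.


magnetic azimuth = grid azimuth - declination (east +ve)
mag_az = 157.3 - 19.6 = 137.7 degrees

137.7 degrees


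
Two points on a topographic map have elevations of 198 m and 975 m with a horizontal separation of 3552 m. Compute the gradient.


gradient = (975 - 198) / 3552 = 777 / 3552 = 0.2188

0.2188


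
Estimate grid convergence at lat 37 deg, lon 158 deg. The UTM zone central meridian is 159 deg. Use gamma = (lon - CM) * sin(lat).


gamma = (158 - 159) * sin(37) = -1 * 0.601815 = -0.602 degrees

-0.602 degrees


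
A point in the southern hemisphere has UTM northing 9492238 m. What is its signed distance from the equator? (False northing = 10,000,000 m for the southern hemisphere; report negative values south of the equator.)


For southern: actual = 9492238 - 10000000 = -507762 m

-507762 m


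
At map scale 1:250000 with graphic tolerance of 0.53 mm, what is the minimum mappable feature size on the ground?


ground = 0.53 mm * 250000 / 1000 = 132.5 m

132.5 m


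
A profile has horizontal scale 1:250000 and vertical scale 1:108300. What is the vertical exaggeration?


VE = horizontal_scale / vertical_scale = 250000 / 108300 ≈ 2.3

2.3x


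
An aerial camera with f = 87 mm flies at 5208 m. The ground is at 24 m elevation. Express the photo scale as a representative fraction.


scale = f / (H - h) = 87 mm / 5184 m = 87 / 5184000 = 1:59586

1:59586


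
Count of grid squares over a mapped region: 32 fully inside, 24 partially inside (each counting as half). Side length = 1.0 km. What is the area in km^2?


effective squares = 32 + 24 * 0.5 = 44.0
area = 44.0 * 1.0 = 44.0 km^2

44.0 km^2


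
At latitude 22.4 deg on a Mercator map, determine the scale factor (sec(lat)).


SF = 1 / cos(22.4) = 1 / 0.924546 = 1.082

1.082


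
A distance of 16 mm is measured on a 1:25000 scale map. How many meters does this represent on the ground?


ground = 16 mm * 25000 / 1000 = 400.0 m

400.0 m


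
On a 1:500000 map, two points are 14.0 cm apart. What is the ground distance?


ground = 14.0 cm * 500000 / 100 = 70000.0 m = 70.0 km

70.0 km


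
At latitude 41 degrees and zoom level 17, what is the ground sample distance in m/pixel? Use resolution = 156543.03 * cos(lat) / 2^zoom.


res = 156543.03 * cos(41) / 2^17 = 156543.03 * 0.75470958 / 131072 = 0.9 m/pixel

0.9 m/pixel


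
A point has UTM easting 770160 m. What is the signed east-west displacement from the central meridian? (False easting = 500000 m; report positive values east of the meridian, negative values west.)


displacement = 770160 - 500000 = 270160 m

270160 m


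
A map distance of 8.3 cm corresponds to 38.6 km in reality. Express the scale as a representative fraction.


ground = 38.6 km = 3860000 cm; RF denominator = ground / map = 3860000 / 8.3 ≈ 465060; RF = 1:465060

1:465060


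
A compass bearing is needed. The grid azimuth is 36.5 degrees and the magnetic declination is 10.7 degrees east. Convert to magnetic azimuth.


magnetic azimuth = grid azimuth - declination (east +ve)
mag_az = 36.5 - 10.7 = 25.8 degrees

25.8 degrees


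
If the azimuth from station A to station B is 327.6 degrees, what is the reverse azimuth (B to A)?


back azimuth = (327.6 + 180) mod 360 = 147.6 degrees

147.6 degrees


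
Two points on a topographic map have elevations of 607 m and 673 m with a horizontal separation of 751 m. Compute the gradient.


gradient = (673 - 607) / 751 = 66 / 751 = 0.0879

0.0879


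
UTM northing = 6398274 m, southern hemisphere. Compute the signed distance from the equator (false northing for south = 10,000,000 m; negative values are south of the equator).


For southern: actual = 6398274 - 10000000 = -3601726 m

-3601726 m


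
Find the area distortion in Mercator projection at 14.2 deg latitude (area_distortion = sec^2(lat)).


area_distortion = 1/cos^2(14.2) = 1.064

1.064


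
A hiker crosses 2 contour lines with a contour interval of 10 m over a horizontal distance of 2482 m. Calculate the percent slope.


elevation change = 2 * 10 = 20 m
slope = 20 / 2482 * 100 = 0.8%

0.8%


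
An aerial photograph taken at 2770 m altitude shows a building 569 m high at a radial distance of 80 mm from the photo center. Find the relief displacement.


d = h * r / H = 569 * 80 / 2770 = 16.43 mm

16.43 mm


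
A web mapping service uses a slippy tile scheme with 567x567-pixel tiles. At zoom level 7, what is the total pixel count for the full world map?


tiles per axis = 2^7 = 128
total tiles = 128^2 = 16384
pixels per axis = 128 * 567 = 72576
total pixels = 72576^2 = 5267275776

5267275776 pixels


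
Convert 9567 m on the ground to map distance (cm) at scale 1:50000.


map_cm = 9567 * 100 / 50000 = 19.134 cm ≈ 19.13 cm

19.13 cm


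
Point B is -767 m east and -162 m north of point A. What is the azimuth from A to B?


az = atan2(-767, -162) = -101.9 deg
adjusted to 0-360: 258.1 degrees

258.1 degrees


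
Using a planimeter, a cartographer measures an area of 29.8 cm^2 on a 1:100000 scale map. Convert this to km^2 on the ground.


ground_area = 29.8 * (100000/100)^2 = 29800000.0 m^2 = 29.8 km^2

29.8 km^2


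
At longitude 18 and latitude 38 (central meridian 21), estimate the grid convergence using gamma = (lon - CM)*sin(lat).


gamma = (18 - 21) * sin(38) = -3 * 0.615661 = -1.847 degrees

-1.847 degrees


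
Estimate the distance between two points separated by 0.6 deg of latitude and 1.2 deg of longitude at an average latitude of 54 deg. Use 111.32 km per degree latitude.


dlat_km = 0.6 * 111.32 = 66.792
dlon_km = 1.2 * 111.32 * cos(54) ≈ 78.519
dist = sqrt(66.792^2 + 78.519^2) ≈ 103.1 km

103.1 km


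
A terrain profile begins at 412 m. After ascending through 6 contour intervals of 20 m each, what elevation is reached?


elevation = 412 + 6 * 20 = 532 m

532 m


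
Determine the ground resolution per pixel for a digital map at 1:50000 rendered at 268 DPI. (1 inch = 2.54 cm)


pixel_cm = 2.54 / 268 ≈ 0.009478 cm
ground = pixel_cm * 50000 / 100 = 2.54 * 50000 / (268 * 100) = 127000 / 26800 ≈ 4.74 m

4.74 m


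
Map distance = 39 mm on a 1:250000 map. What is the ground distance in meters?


ground = 39 mm * 250000 / 1000 = 9750.0 m

9750.0 m


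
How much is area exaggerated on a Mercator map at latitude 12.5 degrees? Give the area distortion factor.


area_distortion = 1/cos^2(12.5) = 1.049

1.049


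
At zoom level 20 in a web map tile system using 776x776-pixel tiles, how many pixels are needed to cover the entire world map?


tiles per axis = 2^20 = 1048576
total tiles = 1048576^2 = 1099511627776
pixels per axis = 1048576 * 776 = 813694976
total pixels = 813694976^2 = 662099513967640576

662099513967640576 pixels


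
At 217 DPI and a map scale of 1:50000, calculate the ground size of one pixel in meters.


pixel_cm = 2.54 / 217 ≈ 0.011705 cm
ground = pixel_cm * 50000 / 100 = 2.54 * 50000 / (217 * 100) = 127000 / 21700 ≈ 5.85 m

5.85 m


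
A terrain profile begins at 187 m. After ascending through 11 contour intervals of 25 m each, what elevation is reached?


elevation = 187 + 11 * 25 = 462 m

462 m


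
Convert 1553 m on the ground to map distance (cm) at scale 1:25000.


map_cm = 1553 * 100 / 25000 = 6.212 cm ≈ 6.21 cm

6.21 cm


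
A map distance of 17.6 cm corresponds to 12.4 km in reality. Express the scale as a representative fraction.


ground = 12.4 km = 1240000 cm; RF denominator = ground / map = 1240000 / 17.6 ≈ 70455; RF = 1:70455

1:70455


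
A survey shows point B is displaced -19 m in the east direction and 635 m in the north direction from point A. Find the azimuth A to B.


az = atan2(-19, 635) = -1.7 deg
adjusted to 0-360: 358.3 degrees

358.3 degrees


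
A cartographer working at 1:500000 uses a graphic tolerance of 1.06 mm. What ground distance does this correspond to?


ground = 1.06 mm * 500000 / 1000 = 530.0 m

530.0 m


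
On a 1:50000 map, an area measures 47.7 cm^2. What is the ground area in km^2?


ground_area = 47.7 * (50000/100)^2 = 11925000.0 m^2 = 11.925 km^2

11.925 km^2


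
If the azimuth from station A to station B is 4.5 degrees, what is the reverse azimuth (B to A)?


back azimuth = (4.5 + 180) mod 360 = 184.5 degrees

184.5 degrees


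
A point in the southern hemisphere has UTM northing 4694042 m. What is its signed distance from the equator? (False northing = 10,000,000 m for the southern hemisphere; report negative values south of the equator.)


For southern: actual = 4694042 - 10000000 = -5305958 m

-5305958 m


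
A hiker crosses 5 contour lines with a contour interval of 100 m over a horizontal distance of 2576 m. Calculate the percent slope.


elevation change = 5 * 100 = 500 m
slope = 500 / 2576 * 100 = 19.4%

19.4%


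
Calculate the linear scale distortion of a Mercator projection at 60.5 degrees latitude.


SF = 1 / cos(60.5) = 1 / 0.492424 = 2.031

2.031


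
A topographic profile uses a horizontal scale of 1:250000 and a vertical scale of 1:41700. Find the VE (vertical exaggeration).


VE = horizontal_scale / vertical_scale = 250000 / 41700 ≈ 6.0

6.0x


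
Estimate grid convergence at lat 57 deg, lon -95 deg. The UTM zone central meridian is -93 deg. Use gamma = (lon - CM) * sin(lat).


gamma = (-95 - -93) * sin(57) = -2 * 0.838671 = -1.677 degrees

-1.677 degrees


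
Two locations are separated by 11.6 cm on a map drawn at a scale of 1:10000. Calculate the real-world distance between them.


ground = 11.6 cm * 10000 / 100 = 1160.0 m = 1.16 km

1.16 km


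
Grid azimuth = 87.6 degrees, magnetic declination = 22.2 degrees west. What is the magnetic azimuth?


magnetic azimuth = grid azimuth - declination (east +ve)
mag_az = 87.6 - -22.2 = 109.8 degrees

109.8 degrees


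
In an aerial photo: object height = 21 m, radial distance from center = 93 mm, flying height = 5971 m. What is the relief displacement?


d = h * r / H = 21 * 93 / 5971 = 0.33 mm

0.33 mm


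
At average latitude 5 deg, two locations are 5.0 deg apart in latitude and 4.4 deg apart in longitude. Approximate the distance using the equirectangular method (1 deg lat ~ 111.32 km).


dlat_km = 5.0 * 111.32 = 556.6
dlon_km = 4.4 * 111.32 * cos(5) ≈ 487.944
dist = sqrt(556.6^2 + 487.944^2) ≈ 740.2 km

740.2 km


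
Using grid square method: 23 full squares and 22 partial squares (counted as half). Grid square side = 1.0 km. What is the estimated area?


effective squares = 23 + 22 * 0.5 = 34.0
area = 34.0 * 1.0 = 34.0 km^2

34.0 km^2


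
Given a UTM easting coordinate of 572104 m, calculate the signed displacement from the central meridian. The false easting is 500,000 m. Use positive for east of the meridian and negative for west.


displacement = 572104 - 500000 = 72104 m

72104 m


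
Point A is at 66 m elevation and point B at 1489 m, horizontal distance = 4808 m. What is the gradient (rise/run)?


gradient = (1489 - 66) / 4808 = 1423 / 4808 = 0.296

0.296


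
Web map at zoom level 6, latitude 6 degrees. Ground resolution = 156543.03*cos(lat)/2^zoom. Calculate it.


res = 156543.03 * cos(6) / 2^6 = 156543.03 * 0.9945219 / 64 = 2432.59 m/pixel

2432.59 m/pixel


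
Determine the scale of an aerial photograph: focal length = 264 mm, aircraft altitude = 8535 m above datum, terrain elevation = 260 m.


scale = f / (H - h) = 264 mm / 8275 m = 264 / 8275000 = 1:31345

1:31345


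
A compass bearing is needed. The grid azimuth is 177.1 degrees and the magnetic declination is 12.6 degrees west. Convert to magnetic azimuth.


magnetic azimuth = grid azimuth - declination (east +ve)
mag_az = 177.1 - -12.6 = 189.7 degrees

189.7 degrees


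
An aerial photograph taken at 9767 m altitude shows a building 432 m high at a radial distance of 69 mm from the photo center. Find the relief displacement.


d = h * r / H = 432 * 69 / 9767 = 3.05 mm

3.05 mm


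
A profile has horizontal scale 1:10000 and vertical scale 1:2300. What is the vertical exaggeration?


VE = horizontal_scale / vertical_scale = 10000 / 2300 ≈ 4.3

4.3x


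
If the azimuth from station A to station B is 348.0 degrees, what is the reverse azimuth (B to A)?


back azimuth = (348.0 + 180) mod 360 = 168.0 degrees

168.0 degrees


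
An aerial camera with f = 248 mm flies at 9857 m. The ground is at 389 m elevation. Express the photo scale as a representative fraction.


scale = f / (H - h) = 248 mm / 9468 m = 248 / 9468000 = 1:38177

1:38177


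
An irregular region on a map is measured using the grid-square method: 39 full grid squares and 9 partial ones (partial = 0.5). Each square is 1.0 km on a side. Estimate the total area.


effective squares = 39 + 9 * 0.5 = 43.5
area = 43.5 * 1.0 = 43.5 km^2

43.5 km^2


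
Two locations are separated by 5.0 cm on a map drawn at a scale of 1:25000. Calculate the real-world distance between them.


ground = 5.0 cm * 25000 / 100 = 1250.0 m = 1.25 km

1.25 km


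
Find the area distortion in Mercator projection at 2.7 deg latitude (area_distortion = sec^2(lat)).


area_distortion = 1/cos^2(2.7) = 1.002

1.002


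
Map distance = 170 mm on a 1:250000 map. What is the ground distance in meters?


ground = 170 mm * 250000 / 1000 = 42500.0 m

42500.0 m


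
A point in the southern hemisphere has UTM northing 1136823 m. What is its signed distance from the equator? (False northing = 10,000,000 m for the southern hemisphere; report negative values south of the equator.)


For southern: actual = 1136823 - 10000000 = -8863177 m

-8863177 m


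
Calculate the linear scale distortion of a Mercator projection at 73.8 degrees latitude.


SF = 1 / cos(73.8) = 1 / 0.278991 = 3.584

3.584


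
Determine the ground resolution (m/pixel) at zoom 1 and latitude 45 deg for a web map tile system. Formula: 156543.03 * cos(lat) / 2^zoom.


res = 156543.03 * cos(45) / 2^1 = 156543.03 * 0.70710678 / 2 = 55346.32 m/pixel

55346.32 m/pixel


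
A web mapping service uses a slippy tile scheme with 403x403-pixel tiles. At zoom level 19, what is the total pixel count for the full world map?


tiles per axis = 2^19 = 524288
total tiles = 524288^2 = 274877906944
pixels per axis = 524288 * 403 = 211288064
total pixels = 211288064^2 = 44642645988868096

44642645988868096 pixels


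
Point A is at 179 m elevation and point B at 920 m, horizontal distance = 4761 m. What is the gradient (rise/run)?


gradient = (920 - 179) / 4761 = 741 / 4761 = 0.1556

0.1556


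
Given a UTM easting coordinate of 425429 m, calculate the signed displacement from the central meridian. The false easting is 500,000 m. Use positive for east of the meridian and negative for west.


displacement = 425429 - 500000 = -74571 m

-74571 m


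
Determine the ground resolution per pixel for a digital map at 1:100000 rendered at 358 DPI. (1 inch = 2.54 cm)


pixel_cm = 2.54 / 358 ≈ 0.007095 cm
ground = pixel_cm * 100000 / 100 = 2.54 * 100000 / (358 * 100) = 254000 / 35800 ≈ 7.09 m

7.09 m


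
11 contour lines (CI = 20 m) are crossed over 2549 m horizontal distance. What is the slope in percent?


elevation change = 11 * 20 = 220 m
slope = 220 / 2549 * 100 = 8.6%

8.6%


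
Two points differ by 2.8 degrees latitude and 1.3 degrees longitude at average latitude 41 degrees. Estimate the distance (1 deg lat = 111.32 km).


dlat_km = 2.8 * 111.32 = 311.696
dlon_km = 1.3 * 111.32 * cos(41) ≈ 109.219
dist = sqrt(311.696^2 + 109.219^2) ≈ 330.3 km

330.3 km


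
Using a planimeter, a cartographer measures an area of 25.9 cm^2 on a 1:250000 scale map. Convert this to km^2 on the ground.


ground_area = 25.9 * (250000/100)^2 = 161875000.0 m^2 = 161.875 km^2

161.875 km^2


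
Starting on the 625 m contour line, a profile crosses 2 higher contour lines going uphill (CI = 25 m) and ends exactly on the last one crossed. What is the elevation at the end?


elevation = 625 + 2 * 25 = 675 m

675 m


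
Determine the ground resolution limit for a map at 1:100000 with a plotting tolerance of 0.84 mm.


ground = 0.84 mm * 100000 / 1000 = 84.0 m

84.0 m


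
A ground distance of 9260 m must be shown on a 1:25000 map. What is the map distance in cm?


map_cm = 9260 * 100 / 25000 = 37.04 cm

37.04 cm


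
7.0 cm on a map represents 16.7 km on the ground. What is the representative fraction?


ground = 16.7 km = 1670000 cm; RF denominator = ground / map = 1670000 / 7.0 ≈ 238571; RF = 1:238571

1:238571


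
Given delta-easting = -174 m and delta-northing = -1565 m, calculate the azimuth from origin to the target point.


az = atan2(-174, -1565) = -173.7 deg
adjusted to 0-360: 186.3 degrees

186.3 degrees


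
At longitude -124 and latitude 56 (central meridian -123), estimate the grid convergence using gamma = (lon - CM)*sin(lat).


gamma = (-124 - -123) * sin(56) = -1 * 0.829038 = -0.829 degrees

-0.829 degrees


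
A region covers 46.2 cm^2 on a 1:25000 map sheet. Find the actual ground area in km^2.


ground_area = 46.2 * (25000/100)^2 = 2887500.0 m^2 = 2.8875 km^2 ≈ 2.888 km^2

2.888 km^2


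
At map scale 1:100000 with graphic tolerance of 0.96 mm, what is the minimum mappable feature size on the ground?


ground = 0.96 mm * 100000 / 1000 = 96.0 m

96.0 m


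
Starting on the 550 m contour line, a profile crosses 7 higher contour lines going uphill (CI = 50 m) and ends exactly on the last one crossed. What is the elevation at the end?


elevation = 550 + 7 * 50 = 900 m

900 m


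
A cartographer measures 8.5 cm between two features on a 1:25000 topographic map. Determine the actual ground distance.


ground = 8.5 cm * 25000 / 100 = 2125.0 m = 2.125 km

2.125 km


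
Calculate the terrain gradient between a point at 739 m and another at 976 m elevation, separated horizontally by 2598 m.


gradient = (976 - 739) / 2598 = 237 / 2598 = 0.0912

0.0912


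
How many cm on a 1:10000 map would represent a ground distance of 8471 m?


map_cm = 8471 * 100 / 10000 = 84.71 cm

84.71 cm


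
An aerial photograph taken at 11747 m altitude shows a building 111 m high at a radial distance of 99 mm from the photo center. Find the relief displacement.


d = h * r / H = 111 * 99 / 11747 = 0.94 mm

0.94 mm


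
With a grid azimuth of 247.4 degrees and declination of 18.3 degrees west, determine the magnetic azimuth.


magnetic azimuth = grid azimuth - declination (east +ve)
mag_az = 247.4 - -18.3 = 265.7 degrees

265.7 degrees


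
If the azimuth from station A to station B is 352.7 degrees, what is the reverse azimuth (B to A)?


back azimuth = (352.7 + 180) mod 360 = 172.7 degrees

172.7 degrees


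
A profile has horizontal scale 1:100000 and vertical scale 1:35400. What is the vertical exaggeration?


VE = horizontal_scale / vertical_scale = 100000 / 35400 ≈ 2.8

2.8x


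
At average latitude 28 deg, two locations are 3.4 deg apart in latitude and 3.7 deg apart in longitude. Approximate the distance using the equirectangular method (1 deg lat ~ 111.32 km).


dlat_km = 3.4 * 111.32 = 378.488
dlon_km = 3.7 * 111.32 * cos(28) ≈ 363.672
dist = sqrt(378.488^2 + 363.672^2) ≈ 524.9 km

524.9 km


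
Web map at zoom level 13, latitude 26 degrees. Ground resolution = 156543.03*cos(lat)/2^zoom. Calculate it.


res = 156543.03 * cos(26) / 2^13 = 156543.03 * 0.89879405 / 8192 = 17.18 m/pixel

17.18 m/pixel


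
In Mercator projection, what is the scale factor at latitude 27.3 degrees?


SF = 1 / cos(27.3) = 1 / 0.888617 = 1.125

1.125


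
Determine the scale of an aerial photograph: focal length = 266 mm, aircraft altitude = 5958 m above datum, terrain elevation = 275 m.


scale = f / (H - h) = 266 mm / 5683 m = 266 / 5683000 = 1:21365

1:21365


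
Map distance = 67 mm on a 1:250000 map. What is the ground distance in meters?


ground = 67 mm * 250000 / 1000 = 16750.0 m

16750.0 m


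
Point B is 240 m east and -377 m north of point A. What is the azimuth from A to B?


az = atan2(240, -377) = 147.5 deg
adjusted to 0-360: 147.5 degrees

147.5 degrees


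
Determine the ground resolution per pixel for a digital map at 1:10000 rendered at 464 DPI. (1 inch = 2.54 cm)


pixel_cm = 2.54 / 464 ≈ 0.005474 cm
ground = pixel_cm * 10000 / 100 = 2.54 * 10000 / (464 * 100) = 25400 / 46400 ≈ 0.55 m

0.55 m


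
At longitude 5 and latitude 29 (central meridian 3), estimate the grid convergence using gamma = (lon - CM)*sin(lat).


gamma = (5 - 3) * sin(29) = 2 * 0.48481 = 0.97 degrees

0.97 degrees


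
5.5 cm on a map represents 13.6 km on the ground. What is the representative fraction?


ground = 13.6 km = 1360000 cm; RF denominator = ground / map = 1360000 / 5.5 ≈ 247273; RF = 1:247273

1:247273


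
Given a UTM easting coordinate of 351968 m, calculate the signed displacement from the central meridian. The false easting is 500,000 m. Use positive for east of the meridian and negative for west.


displacement = 351968 - 500000 = -148032 m

-148032 m


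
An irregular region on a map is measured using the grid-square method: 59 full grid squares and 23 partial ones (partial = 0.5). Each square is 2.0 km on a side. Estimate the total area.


effective squares = 59 + 23 * 0.5 = 70.5
area = 70.5 * 4.0 = 282.0 km^2

282.0 km^2


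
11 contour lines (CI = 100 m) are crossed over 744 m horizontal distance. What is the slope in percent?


elevation change = 11 * 100 = 1100 m
slope = 1100 / 744 * 100 = 147.8%

147.8%


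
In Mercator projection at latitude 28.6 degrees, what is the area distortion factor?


area_distortion = 1/cos^2(28.6) = 1.297

1.297


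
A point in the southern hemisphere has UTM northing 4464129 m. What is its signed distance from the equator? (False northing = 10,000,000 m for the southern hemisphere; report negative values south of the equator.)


For southern: actual = 4464129 - 10000000 = -5535871 m

-5535871 m


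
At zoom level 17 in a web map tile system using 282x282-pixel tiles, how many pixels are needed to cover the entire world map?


tiles per axis = 2^17 = 131072
total tiles = 131072^2 = 17179869184
pixels per axis = 131072 * 282 = 36962304
total pixels = 36962304^2 = 1366211916988416

1366211916988416 pixels


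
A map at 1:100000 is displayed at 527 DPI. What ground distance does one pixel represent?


pixel_cm = 2.54 / 527 ≈ 0.00482 cm
ground = pixel_cm * 100000 / 100 = 2.54 * 100000 / (527 * 100) = 254000 / 52700 ≈ 4.82 m

4.82 m


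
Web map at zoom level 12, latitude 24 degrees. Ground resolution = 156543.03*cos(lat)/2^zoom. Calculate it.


res = 156543.03 * cos(24) / 2^12 = 156543.03 * 0.91354546 / 4096 = 34.91 m/pixel

34.91 m/pixel


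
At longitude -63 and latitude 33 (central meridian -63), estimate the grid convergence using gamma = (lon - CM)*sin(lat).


gamma = (-63 - -63) * sin(33) = 0 * 0.544639 = 0.0 degrees

0.0 degrees


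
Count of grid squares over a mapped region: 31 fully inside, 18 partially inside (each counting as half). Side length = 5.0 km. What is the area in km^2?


effective squares = 31 + 18 * 0.5 = 40.0
area = 40.0 * 25.0 = 1000.0 km^2

1000.0 km^2


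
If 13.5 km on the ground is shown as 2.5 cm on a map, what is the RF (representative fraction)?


ground = 13.5 km = 1350000 cm; RF denominator = ground / map = 1350000 / 2.5 = 540000; RF = 1:540000

1:540000


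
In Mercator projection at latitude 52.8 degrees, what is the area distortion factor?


area_distortion = 1/cos^2(52.8) = 2.736

2.736


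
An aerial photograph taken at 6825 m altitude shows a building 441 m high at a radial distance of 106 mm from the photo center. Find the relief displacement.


d = h * r / H = 441 * 106 / 6825 = 6.85 mm

6.85 mm


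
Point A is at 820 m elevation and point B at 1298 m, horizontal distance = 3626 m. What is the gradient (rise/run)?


gradient = (1298 - 820) / 3626 = 478 / 3626 = 0.1318

0.1318


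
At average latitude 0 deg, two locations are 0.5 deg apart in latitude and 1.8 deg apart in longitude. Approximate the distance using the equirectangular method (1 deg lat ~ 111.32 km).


dlat_km = 0.5 * 111.32 = 55.66
dlon_km = 1.8 * 111.32 * cos(0) ≈ 200.376
dist = sqrt(55.66^2 + 200.376^2) ≈ 208.0 km

208.0 km


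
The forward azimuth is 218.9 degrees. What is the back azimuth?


back azimuth = (218.9 + 180) mod 360 = 38.9 degrees

38.9 degrees


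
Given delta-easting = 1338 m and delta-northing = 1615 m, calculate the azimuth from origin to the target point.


az = atan2(1338, 1615) = 39.6 deg
adjusted to 0-360: 39.6 degrees

39.6 degrees


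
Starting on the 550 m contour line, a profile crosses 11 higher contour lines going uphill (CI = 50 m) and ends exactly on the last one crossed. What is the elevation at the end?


elevation = 550 + 11 * 50 = 1100 m

1100 m


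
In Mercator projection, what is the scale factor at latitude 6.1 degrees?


SF = 1 / cos(6.1) = 1 / 0.994338 = 1.006

1.006


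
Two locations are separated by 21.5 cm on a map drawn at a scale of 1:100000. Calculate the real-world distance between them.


ground = 21.5 cm * 100000 / 100 = 21500.0 m = 21.5 km

21.5 km


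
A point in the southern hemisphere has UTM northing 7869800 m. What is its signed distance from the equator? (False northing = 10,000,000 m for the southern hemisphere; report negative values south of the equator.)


For southern: actual = 7869800 - 10000000 = -2130200 m

-2130200 m


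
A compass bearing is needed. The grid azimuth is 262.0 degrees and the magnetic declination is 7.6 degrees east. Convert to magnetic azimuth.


magnetic azimuth = grid azimuth - declination (east +ve)
mag_az = 262.0 - 7.6 = 254.4 degrees

254.4 degrees


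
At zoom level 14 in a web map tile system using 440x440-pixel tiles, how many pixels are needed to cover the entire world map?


tiles per axis = 2^14 = 16384
total tiles = 16384^2 = 268435456
pixels per axis = 16384 * 440 = 7208960
total pixels = 7208960^2 = 51969104281600

51969104281600 pixels


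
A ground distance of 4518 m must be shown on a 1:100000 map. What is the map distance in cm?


map_cm = 4518 * 100 / 100000 = 4.518 cm ≈ 4.52 cm

4.52 cm


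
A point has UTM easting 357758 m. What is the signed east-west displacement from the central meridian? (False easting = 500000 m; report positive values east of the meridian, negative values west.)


displacement = 357758 - 500000 = -142242 m

-142242 m


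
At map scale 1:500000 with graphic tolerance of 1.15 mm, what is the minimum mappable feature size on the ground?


ground = 1.15 mm * 500000 / 1000 = 575.0 m

575.0 m


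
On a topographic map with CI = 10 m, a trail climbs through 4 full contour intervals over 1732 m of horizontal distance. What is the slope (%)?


elevation change = 4 * 10 = 40 m
slope = 40 / 1732 * 100 = 2.3%

2.3%


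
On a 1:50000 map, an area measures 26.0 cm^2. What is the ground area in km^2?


ground_area = 26.0 * (50000/100)^2 = 6500000.0 m^2 = 6.5 km^2

6.5 km^2


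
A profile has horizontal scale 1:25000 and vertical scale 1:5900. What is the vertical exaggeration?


VE = horizontal_scale / vertical_scale = 25000 / 5900 ≈ 4.2

4.2x


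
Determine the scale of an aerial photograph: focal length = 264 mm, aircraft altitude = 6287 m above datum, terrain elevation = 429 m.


scale = f / (H - h) = 264 mm / 5858 m = 264 / 5858000 = 1:22189

1:22189


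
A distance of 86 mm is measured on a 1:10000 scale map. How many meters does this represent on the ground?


ground = 86 mm * 10000 / 1000 = 860.0 m

860.0 m


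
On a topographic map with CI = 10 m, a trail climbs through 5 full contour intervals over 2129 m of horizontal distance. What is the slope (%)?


elevation change = 5 * 10 = 50 m
slope = 50 / 2129 * 100 = 2.3%

2.3%


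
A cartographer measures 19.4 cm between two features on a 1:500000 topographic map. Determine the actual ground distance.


ground = 19.4 cm * 500000 / 100 = 97000.0 m = 97.0 km

97.0 km


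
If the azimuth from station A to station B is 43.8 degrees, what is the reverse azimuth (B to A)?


back azimuth = (43.8 + 180) mod 360 = 223.8 degrees

223.8 degrees


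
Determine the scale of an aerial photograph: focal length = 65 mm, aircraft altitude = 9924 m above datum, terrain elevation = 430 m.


scale = f / (H - h) = 65 mm / 9494 m = 65 / 9494000 = 1:146062

1:146062


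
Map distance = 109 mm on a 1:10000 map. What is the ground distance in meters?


ground = 109 mm * 10000 / 1000 = 1090.0 m

1090.0 m


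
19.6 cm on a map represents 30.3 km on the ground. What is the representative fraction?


ground = 30.3 km = 3030000 cm; RF denominator = ground / map = 3030000 / 19.6 ≈ 154592; RF = 1:154592

1:154592


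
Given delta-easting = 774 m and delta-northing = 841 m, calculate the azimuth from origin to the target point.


az = atan2(774, 841) = 42.6 deg
adjusted to 0-360: 42.6 degrees

42.6 degrees


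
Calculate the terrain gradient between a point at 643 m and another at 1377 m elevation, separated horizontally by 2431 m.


gradient = (1377 - 643) / 2431 = 734 / 2431 = 0.3019

0.3019


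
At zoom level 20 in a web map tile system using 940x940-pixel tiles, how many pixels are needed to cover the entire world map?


tiles per axis = 2^20 = 1048576
total tiles = 1048576^2 = 1099511627776
pixels per axis = 1048576 * 940 = 985661440
total pixels = 985661440^2 = 971528474302873600

971528474302873600 pixels


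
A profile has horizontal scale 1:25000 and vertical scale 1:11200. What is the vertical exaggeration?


VE = horizontal_scale / vertical_scale = 25000 / 11200 ≈ 2.2

2.2x


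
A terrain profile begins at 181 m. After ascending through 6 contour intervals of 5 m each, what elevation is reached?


elevation = 181 + 6 * 5 = 211 m

211 m


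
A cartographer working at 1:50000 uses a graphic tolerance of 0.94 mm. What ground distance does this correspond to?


ground = 0.94 mm * 50000 / 1000 = 47.0 m

47.0 m


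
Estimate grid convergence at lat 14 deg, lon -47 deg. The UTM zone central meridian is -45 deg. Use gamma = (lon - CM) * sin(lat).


gamma = (-47 - -45) * sin(14) = -2 * 0.241922 = -0.484 degrees

-0.484 degrees


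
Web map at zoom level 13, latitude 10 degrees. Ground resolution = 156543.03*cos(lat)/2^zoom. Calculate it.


res = 156543.03 * cos(10) / 2^13 = 156543.03 * 0.98480775 / 8192 = 18.82 m/pixel

18.82 m/pixel


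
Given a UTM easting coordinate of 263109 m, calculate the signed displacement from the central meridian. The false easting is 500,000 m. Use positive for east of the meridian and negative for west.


displacement = 263109 - 500000 = -236891 m

-236891 m


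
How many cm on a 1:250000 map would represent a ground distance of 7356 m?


map_cm = 7356 * 100 / 250000 = 2.9424 cm ≈ 2.94 cm

2.94 cm


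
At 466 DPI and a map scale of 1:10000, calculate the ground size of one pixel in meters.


pixel_cm = 2.54 / 466 ≈ 0.005451 cm
ground = pixel_cm * 10000 / 100 = 2.54 * 10000 / (466 * 100) = 25400 / 46600 ≈ 0.55 m

0.55 m


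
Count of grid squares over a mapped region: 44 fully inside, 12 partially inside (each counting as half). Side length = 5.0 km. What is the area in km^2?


effective squares = 44 + 12 * 0.5 = 50.0
area = 50.0 * 25.0 = 1250.0 km^2

1250.0 km^2


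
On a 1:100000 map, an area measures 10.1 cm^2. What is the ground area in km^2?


ground_area = 10.1 * (100000/100)^2 = 10100000.0 m^2 = 10.1 km^2

10.1 km^2


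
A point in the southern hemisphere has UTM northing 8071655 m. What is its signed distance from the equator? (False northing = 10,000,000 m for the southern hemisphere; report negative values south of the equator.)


For southern: actual = 8071655 - 10000000 = -1928345 m

-1928345 m


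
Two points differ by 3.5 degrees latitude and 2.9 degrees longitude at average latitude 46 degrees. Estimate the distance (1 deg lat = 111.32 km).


dlat_km = 3.5 * 111.32 = 389.62
dlon_km = 2.9 * 111.32 * cos(46) ≈ 224.255
dist = sqrt(389.62^2 + 224.255^2) ≈ 449.5 km

449.5 km


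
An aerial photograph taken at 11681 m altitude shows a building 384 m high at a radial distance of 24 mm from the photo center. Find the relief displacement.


d = h * r / H = 384 * 24 / 11681 = 0.79 mm

0.79 mm


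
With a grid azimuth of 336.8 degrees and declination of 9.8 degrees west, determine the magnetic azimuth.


magnetic azimuth = grid azimuth - declination (east +ve)
mag_az = 336.8 - -9.8 = 346.6 degrees

346.6 degrees


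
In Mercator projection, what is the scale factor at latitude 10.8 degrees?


SF = 1 / cos(10.8) = 1 / 0.982287 = 1.018

1.018


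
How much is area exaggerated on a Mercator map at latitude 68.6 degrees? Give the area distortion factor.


area_distortion = 1/cos^2(68.6) = 7.511

7.511


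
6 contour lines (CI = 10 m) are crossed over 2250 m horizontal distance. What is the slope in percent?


elevation change = 6 * 10 = 60 m
slope = 60 / 2250 * 100 = 2.7%

2.7%


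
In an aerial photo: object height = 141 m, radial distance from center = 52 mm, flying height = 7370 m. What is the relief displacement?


d = h * r / H = 141 * 52 / 7370 = 0.99 mm

0.99 mm


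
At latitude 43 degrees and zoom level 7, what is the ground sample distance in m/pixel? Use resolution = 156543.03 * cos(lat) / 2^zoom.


res = 156543.03 * cos(43) / 2^7 = 156543.03 * 0.7313537 / 128 = 894.44 m/pixel

894.44 m/pixel


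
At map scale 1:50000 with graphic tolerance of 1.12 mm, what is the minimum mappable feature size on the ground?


ground = 1.12 mm * 50000 / 1000 = 56.0 m

56.0 m
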